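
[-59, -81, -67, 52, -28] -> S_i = Random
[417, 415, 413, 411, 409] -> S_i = 417 + -2*i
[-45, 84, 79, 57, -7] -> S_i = Random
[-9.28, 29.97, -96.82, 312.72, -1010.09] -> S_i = -9.28*(-3.23)^i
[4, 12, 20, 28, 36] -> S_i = 4 + 8*i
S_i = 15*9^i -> [15, 135, 1215, 10935, 98415]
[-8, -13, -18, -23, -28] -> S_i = -8 + -5*i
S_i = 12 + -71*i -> [12, -59, -130, -201, -272]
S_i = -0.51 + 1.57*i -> [-0.51, 1.06, 2.63, 4.2, 5.77]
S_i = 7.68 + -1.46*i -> [7.68, 6.22, 4.76, 3.3, 1.84]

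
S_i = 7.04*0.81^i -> [7.04, 5.7, 4.62, 3.74, 3.03]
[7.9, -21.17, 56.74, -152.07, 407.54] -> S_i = 7.90*(-2.68)^i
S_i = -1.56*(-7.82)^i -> [-1.56, 12.2, -95.4, 746.01, -5833.8]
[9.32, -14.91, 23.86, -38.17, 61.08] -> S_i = 9.32*(-1.60)^i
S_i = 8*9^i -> [8, 72, 648, 5832, 52488]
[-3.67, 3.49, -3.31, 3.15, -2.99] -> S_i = -3.67*(-0.95)^i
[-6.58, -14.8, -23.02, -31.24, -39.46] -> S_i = -6.58 + -8.22*i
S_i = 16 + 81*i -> [16, 97, 178, 259, 340]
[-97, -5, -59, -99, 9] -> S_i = Random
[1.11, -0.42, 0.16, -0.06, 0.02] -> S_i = 1.11*(-0.38)^i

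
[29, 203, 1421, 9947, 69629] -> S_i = 29*7^i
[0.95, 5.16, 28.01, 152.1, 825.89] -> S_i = 0.95*5.43^i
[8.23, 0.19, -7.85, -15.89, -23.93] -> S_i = 8.23 + -8.04*i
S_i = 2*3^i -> [2, 6, 18, 54, 162]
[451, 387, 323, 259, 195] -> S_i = 451 + -64*i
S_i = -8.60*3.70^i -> [-8.6, -31.82, -117.73, -435.62, -1611.78]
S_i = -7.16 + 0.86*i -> [-7.16, -6.3, -5.44, -4.58, -3.72]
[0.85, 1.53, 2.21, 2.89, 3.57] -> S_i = 0.85 + 0.68*i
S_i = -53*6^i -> [-53, -318, -1908, -11448, -68688]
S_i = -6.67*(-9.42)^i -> [-6.67, 62.83, -591.87, 5575.43, -52520.57]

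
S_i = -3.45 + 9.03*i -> [-3.45, 5.58, 14.61, 23.64, 32.67]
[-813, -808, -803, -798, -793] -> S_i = -813 + 5*i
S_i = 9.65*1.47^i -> [9.65, 14.19, 20.85, 30.65, 45.06]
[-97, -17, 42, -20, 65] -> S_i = Random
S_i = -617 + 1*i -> [-617, -616, -615, -614, -613]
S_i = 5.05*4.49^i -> [5.05, 22.67, 101.81, 457.12, 2052.47]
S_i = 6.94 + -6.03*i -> [6.94, 0.91, -5.12, -11.15, -17.18]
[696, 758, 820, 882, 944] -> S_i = 696 + 62*i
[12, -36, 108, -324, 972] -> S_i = 12*-3^i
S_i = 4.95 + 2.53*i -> [4.95, 7.48, 10.01, 12.54, 15.07]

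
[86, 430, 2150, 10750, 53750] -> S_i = 86*5^i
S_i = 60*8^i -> [60, 480, 3840, 30720, 245760]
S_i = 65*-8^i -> [65, -520, 4160, -33280, 266240]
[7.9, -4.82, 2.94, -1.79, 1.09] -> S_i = 7.90*(-0.61)^i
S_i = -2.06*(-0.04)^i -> [-2.06, 0.08, -0.0, 0.0, -0.0]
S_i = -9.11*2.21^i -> [-9.11, -20.13, -44.49, -98.33, -217.31]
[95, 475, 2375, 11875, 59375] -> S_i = 95*5^i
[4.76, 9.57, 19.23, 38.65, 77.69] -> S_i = 4.76*2.01^i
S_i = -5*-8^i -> [-5, 40, -320, 2560, -20480]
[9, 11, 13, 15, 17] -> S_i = 9 + 2*i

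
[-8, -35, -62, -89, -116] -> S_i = -8 + -27*i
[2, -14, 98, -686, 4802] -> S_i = 2*-7^i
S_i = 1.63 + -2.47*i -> [1.63, -0.84, -3.31, -5.78, -8.25]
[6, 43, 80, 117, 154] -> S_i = 6 + 37*i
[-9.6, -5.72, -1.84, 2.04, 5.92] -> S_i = -9.60 + 3.88*i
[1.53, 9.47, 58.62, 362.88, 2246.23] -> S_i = 1.53*6.19^i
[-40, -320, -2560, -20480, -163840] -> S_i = -40*8^i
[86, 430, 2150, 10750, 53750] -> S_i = 86*5^i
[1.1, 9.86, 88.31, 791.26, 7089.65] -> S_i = 1.10*8.96^i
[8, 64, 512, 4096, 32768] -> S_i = 8*8^i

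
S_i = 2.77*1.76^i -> [2.77, 4.88, 8.58, 15.1, 26.58]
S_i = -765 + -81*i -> [-765, -846, -927, -1008, -1089]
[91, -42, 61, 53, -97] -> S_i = Random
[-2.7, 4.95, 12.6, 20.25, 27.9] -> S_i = -2.70 + 7.65*i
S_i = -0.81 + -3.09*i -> [-0.81, -3.9, -6.99, -10.08, -13.17]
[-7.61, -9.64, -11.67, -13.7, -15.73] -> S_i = -7.61 + -2.03*i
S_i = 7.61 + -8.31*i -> [7.61, -0.7, -9.01, -17.32, -25.63]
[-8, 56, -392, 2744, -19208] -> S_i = -8*-7^i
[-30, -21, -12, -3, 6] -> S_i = -30 + 9*i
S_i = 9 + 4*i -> [9, 13, 17, 21, 25]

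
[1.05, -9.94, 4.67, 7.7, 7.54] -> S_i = Random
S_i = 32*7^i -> [32, 224, 1568, 10976, 76832]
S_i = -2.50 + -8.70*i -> [-2.5, -11.2, -19.9, -28.6, -37.3]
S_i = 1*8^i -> [1, 8, 64, 512, 4096]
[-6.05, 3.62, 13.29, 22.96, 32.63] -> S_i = -6.05 + 9.67*i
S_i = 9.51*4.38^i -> [9.51, 41.65, 182.44, 799.1, 3500.07]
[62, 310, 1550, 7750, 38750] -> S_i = 62*5^i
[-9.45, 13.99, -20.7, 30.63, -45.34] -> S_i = -9.45*(-1.48)^i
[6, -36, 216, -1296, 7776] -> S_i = 6*-6^i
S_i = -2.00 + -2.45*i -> [-2.0, -4.45, -6.9, -9.35, -11.8]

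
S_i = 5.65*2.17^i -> [5.65, 12.26, 26.61, 57.73, 125.28]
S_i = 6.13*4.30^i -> [6.13, 26.36, 113.34, 487.38, 2095.73]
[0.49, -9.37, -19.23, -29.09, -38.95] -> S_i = 0.49 + -9.86*i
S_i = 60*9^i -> [60, 540, 4860, 43740, 393660]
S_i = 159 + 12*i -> [159, 171, 183, 195, 207]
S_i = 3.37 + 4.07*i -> [3.37, 7.44, 11.51, 15.58, 19.65]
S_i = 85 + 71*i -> [85, 156, 227, 298, 369]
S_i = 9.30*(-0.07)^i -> [9.3, -0.65, 0.05, -0.0, 0.0]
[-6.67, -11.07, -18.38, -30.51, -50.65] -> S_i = -6.67*1.66^i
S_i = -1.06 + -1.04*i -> [-1.06, -2.1, -3.14, -4.18, -5.22]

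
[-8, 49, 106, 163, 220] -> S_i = -8 + 57*i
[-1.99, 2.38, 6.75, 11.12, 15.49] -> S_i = -1.99 + 4.37*i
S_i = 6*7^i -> [6, 42, 294, 2058, 14406]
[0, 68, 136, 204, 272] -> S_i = 0 + 68*i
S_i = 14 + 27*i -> [14, 41, 68, 95, 122]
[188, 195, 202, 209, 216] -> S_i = 188 + 7*i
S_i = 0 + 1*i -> [0, 1, 2, 3, 4]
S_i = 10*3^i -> [10, 30, 90, 270, 810]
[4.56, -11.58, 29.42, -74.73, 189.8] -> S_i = 4.56*(-2.54)^i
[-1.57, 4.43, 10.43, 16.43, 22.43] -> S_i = -1.57 + 6.00*i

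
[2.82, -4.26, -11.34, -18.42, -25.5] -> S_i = 2.82 + -7.08*i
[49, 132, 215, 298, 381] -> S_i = 49 + 83*i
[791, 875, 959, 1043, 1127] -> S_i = 791 + 84*i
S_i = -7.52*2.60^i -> [-7.52, -19.55, -50.84, -132.17, -343.65]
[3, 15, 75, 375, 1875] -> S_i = 3*5^i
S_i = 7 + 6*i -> [7, 13, 19, 25, 31]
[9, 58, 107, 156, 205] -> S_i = 9 + 49*i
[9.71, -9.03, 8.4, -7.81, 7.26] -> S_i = 9.71*(-0.93)^i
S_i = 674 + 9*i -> [674, 683, 692, 701, 710]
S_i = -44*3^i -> [-44, -132, -396, -1188, -3564]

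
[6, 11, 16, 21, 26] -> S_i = 6 + 5*i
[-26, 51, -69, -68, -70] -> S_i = Random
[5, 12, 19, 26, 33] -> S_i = 5 + 7*i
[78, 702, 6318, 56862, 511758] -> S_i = 78*9^i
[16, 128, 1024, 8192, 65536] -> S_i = 16*8^i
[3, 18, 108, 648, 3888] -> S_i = 3*6^i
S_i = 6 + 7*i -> [6, 13, 20, 27, 34]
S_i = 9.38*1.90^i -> [9.38, 17.82, 33.86, 64.34, 122.24]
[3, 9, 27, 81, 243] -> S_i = 3*3^i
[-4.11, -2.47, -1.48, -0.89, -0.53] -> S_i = -4.11*0.60^i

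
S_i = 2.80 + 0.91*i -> [2.8, 3.71, 4.62, 5.53, 6.44]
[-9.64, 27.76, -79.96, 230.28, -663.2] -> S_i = -9.64*(-2.88)^i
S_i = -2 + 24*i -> [-2, 22, 46, 70, 94]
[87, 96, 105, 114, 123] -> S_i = 87 + 9*i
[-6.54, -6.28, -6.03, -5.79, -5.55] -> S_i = -6.54*0.96^i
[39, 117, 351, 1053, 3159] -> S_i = 39*3^i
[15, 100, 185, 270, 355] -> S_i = 15 + 85*i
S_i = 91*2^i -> [91, 182, 364, 728, 1456]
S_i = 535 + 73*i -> [535, 608, 681, 754, 827]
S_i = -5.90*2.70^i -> [-5.9, -15.93, -43.01, -116.13, -313.55]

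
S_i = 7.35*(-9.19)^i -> [7.35, -67.55, 620.75, -5704.71, 52426.32]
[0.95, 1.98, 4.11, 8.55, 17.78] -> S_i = 0.95*2.08^i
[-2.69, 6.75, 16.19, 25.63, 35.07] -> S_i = -2.69 + 9.44*i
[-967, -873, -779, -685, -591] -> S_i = -967 + 94*i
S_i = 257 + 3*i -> [257, 260, 263, 266, 269]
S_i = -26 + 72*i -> [-26, 46, 118, 190, 262]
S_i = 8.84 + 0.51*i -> [8.84, 9.35, 9.86, 10.37, 10.88]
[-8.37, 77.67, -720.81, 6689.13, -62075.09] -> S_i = -8.37*(-9.28)^i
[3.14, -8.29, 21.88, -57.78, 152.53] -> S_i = 3.14*(-2.64)^i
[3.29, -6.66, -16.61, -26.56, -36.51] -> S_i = 3.29 + -9.95*i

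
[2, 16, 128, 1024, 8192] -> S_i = 2*8^i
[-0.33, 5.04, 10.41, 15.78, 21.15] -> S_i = -0.33 + 5.37*i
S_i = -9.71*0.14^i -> [-9.71, -1.36, -0.19, -0.03, -0.0]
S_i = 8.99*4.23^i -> [8.99, 38.03, 160.86, 680.43, 2878.2]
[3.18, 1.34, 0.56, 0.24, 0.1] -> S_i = 3.18*0.42^i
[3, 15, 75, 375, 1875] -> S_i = 3*5^i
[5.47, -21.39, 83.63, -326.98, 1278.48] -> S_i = 5.47*(-3.91)^i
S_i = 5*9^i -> [5, 45, 405, 3645, 32805]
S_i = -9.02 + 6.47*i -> [-9.02, -2.55, 3.92, 10.39, 16.86]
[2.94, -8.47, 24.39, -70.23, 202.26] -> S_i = 2.94*(-2.88)^i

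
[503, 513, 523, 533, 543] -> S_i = 503 + 10*i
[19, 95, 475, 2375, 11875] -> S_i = 19*5^i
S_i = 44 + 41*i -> [44, 85, 126, 167, 208]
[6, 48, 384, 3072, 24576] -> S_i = 6*8^i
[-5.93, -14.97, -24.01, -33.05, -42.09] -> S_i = -5.93 + -9.04*i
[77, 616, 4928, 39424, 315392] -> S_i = 77*8^i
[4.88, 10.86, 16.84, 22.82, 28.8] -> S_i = 4.88 + 5.98*i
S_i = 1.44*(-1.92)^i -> [1.44, -2.76, 5.31, -10.19, 19.57]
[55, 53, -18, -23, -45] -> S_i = Random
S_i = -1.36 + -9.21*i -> [-1.36, -10.57, -19.78, -28.99, -38.2]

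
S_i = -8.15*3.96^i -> [-8.15, -32.27, -127.81, -506.11, -2004.19]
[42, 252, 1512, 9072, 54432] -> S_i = 42*6^i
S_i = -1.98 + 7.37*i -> [-1.98, 5.39, 12.76, 20.13, 27.5]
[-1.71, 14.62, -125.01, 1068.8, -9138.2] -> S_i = -1.71*(-8.55)^i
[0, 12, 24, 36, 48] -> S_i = 0 + 12*i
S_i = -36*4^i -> [-36, -144, -576, -2304, -9216]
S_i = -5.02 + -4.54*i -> [-5.02, -9.56, -14.1, -18.64, -23.18]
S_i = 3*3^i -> [3, 9, 27, 81, 243]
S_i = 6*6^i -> [6, 36, 216, 1296, 7776]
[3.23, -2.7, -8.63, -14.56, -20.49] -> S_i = 3.23 + -5.93*i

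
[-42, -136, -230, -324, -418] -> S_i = -42 + -94*i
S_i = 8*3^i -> [8, 24, 72, 216, 648]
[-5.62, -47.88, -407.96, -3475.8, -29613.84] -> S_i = -5.62*8.52^i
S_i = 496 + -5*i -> [496, 491, 486, 481, 476]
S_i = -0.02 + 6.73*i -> [-0.02, 6.71, 13.44, 20.17, 26.9]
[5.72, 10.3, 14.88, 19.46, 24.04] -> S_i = 5.72 + 4.58*i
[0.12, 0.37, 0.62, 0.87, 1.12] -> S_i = 0.12 + 0.25*i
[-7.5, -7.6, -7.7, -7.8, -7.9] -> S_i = -7.50 + -0.10*i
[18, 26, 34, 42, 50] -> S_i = 18 + 8*i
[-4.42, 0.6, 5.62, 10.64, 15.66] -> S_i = -4.42 + 5.02*i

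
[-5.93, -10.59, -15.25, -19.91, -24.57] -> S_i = -5.93 + -4.66*i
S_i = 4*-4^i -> [4, -16, 64, -256, 1024]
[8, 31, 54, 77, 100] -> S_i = 8 + 23*i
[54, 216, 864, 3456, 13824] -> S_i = 54*4^i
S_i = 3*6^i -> [3, 18, 108, 648, 3888]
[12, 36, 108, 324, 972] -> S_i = 12*3^i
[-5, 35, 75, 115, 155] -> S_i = -5 + 40*i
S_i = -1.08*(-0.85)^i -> [-1.08, 0.92, -0.78, 0.66, -0.56]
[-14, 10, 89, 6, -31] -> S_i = Random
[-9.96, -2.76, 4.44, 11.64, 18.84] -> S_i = -9.96 + 7.20*i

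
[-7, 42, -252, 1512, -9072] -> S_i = -7*-6^i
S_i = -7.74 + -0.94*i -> [-7.74, -8.68, -9.62, -10.56, -11.5]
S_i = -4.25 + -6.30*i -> [-4.25, -10.55, -16.85, -23.15, -29.45]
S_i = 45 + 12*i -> [45, 57, 69, 81, 93]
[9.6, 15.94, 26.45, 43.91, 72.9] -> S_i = 9.60*1.66^i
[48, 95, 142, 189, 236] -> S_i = 48 + 47*i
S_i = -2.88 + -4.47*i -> [-2.88, -7.35, -11.82, -16.29, -20.76]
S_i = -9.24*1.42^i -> [-9.24, -13.12, -18.63, -26.46, -37.57]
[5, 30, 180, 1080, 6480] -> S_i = 5*6^i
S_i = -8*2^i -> [-8, -16, -32, -64, -128]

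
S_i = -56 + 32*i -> [-56, -24, 8, 40, 72]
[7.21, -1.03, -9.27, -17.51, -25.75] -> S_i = 7.21 + -8.24*i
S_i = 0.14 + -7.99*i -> [0.14, -7.85, -15.84, -23.83, -31.82]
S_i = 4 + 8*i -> [4, 12, 20, 28, 36]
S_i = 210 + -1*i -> [210, 209, 208, 207, 206]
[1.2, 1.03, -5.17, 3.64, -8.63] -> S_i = Random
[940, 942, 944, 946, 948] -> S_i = 940 + 2*i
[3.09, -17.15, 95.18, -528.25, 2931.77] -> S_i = 3.09*(-5.55)^i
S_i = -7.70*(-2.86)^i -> [-7.7, 22.02, -62.98, 180.13, -515.18]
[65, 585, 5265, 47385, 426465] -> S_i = 65*9^i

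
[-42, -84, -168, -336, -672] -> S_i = -42*2^i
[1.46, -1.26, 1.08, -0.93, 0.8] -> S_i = 1.46*(-0.86)^i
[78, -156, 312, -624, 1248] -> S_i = 78*-2^i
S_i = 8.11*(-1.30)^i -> [8.11, -10.54, 13.71, -17.82, 23.16]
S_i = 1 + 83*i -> [1, 84, 167, 250, 333]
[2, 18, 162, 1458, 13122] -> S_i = 2*9^i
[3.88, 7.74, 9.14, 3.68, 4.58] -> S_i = Random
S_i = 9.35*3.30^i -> [9.35, 30.85, 101.82, 336.01, 1108.84]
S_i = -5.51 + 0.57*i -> [-5.51, -4.94, -4.37, -3.8, -3.23]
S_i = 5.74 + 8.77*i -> [5.74, 14.51, 23.28, 32.05, 40.82]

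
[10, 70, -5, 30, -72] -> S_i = Random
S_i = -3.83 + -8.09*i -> [-3.83, -11.92, -20.01, -28.1, -36.19]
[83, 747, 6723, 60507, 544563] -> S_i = 83*9^i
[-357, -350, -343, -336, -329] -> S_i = -357 + 7*i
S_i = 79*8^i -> [79, 632, 5056, 40448, 323584]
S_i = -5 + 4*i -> [-5, -1, 3, 7, 11]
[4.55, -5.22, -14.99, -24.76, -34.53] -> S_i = 4.55 + -9.77*i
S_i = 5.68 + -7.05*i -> [5.68, -1.37, -8.42, -15.47, -22.52]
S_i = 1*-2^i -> [1, -2, 4, -8, 16]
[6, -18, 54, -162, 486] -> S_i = 6*-3^i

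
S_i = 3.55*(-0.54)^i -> [3.55, -1.92, 1.04, -0.56, 0.3]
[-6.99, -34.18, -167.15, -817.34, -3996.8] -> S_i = -6.99*4.89^i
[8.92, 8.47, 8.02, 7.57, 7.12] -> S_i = 8.92 + -0.45*i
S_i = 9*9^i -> [9, 81, 729, 6561, 59049]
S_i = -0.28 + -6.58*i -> [-0.28, -6.86, -13.44, -20.02, -26.6]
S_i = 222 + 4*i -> [222, 226, 230, 234, 238]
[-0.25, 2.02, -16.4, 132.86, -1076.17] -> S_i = -0.25*(-8.10)^i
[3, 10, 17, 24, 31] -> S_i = 3 + 7*i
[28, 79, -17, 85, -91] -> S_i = Random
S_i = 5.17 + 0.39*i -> [5.17, 5.56, 5.95, 6.34, 6.73]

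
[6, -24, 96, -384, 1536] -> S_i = 6*-4^i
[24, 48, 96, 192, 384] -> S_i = 24*2^i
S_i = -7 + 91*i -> [-7, 84, 175, 266, 357]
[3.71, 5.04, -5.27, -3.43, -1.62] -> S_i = Random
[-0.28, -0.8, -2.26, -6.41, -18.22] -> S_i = -0.28*2.84^i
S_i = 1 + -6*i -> [1, -5, -11, -17, -23]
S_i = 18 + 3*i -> [18, 21, 24, 27, 30]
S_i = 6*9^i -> [6, 54, 486, 4374, 39366]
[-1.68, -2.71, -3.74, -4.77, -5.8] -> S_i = -1.68 + -1.03*i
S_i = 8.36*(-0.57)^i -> [8.36, -4.77, 2.72, -1.55, 0.88]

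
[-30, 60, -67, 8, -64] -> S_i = Random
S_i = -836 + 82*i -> [-836, -754, -672, -590, -508]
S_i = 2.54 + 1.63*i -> [2.54, 4.17, 5.8, 7.43, 9.06]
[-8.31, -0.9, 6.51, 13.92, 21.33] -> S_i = -8.31 + 7.41*i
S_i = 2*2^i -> [2, 4, 8, 16, 32]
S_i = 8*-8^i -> [8, -64, 512, -4096, 32768]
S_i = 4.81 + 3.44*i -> [4.81, 8.25, 11.69, 15.13, 18.57]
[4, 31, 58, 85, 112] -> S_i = 4 + 27*i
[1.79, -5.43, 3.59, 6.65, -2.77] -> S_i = Random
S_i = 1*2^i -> [1, 2, 4, 8, 16]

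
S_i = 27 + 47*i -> [27, 74, 121, 168, 215]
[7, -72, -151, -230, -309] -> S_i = 7 + -79*i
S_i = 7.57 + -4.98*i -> [7.57, 2.59, -2.39, -7.37, -12.35]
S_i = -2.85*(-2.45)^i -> [-2.85, 6.98, -17.11, 41.91, -102.69]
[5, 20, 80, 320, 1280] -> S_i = 5*4^i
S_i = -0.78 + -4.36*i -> [-0.78, -5.14, -9.5, -13.86, -18.22]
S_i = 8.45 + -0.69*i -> [8.45, 7.76, 7.07, 6.38, 5.69]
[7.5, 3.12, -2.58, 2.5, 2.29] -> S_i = Random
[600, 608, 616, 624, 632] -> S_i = 600 + 8*i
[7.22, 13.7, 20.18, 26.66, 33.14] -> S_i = 7.22 + 6.48*i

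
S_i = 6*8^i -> [6, 48, 384, 3072, 24576]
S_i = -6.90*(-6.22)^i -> [-6.9, 42.92, -266.95, 1660.43, -10327.87]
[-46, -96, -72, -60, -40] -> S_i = Random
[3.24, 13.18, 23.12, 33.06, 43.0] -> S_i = 3.24 + 9.94*i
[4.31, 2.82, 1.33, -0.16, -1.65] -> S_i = 4.31 + -1.49*i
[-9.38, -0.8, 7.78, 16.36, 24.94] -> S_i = -9.38 + 8.58*i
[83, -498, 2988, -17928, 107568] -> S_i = 83*-6^i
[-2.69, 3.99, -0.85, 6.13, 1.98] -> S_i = Random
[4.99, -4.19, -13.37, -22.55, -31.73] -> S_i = 4.99 + -9.18*i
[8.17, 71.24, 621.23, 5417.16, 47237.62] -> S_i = 8.17*8.72^i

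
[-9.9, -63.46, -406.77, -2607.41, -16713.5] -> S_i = -9.90*6.41^i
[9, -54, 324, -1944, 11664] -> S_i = 9*-6^i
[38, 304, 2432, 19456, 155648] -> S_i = 38*8^i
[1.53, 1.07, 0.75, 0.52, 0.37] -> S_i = 1.53*0.70^i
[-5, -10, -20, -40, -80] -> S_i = -5*2^i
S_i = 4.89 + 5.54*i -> [4.89, 10.43, 15.97, 21.51, 27.05]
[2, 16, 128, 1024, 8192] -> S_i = 2*8^i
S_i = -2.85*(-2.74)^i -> [-2.85, 7.81, -21.4, 58.63, -160.64]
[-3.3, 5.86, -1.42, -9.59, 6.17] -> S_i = Random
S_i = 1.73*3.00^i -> [1.73, 5.19, 15.57, 46.71, 140.13]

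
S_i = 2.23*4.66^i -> [2.23, 10.39, 48.43, 225.66, 1051.6]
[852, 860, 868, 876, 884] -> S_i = 852 + 8*i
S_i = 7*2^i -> [7, 14, 28, 56, 112]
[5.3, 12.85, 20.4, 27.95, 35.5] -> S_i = 5.30 + 7.55*i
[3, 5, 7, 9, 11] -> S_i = 3 + 2*i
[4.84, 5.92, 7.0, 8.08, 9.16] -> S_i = 4.84 + 1.08*i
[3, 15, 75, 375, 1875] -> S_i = 3*5^i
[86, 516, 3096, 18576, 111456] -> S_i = 86*6^i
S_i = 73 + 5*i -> [73, 78, 83, 88, 93]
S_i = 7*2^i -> [7, 14, 28, 56, 112]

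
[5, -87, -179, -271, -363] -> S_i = 5 + -92*i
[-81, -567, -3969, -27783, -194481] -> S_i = -81*7^i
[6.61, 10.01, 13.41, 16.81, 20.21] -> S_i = 6.61 + 3.40*i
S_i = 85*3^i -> [85, 255, 765, 2295, 6885]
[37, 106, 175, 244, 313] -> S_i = 37 + 69*i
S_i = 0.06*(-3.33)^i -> [0.06, -0.2, 0.67, -2.22, 7.38]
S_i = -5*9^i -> [-5, -45, -405, -3645, -32805]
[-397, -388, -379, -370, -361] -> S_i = -397 + 9*i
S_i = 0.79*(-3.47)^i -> [0.79, -2.74, 9.51, -33.01, 114.54]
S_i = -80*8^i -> [-80, -640, -5120, -40960, -327680]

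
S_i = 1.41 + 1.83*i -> [1.41, 3.24, 5.07, 6.9, 8.73]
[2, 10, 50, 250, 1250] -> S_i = 2*5^i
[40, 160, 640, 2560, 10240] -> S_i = 40*4^i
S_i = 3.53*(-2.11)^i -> [3.53, -7.45, 15.72, -33.16, 69.97]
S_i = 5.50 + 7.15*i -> [5.5, 12.65, 19.8, 26.95, 34.1]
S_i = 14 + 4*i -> [14, 18, 22, 26, 30]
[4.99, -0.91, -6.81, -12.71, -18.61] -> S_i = 4.99 + -5.90*i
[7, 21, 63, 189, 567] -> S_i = 7*3^i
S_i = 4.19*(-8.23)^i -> [4.19, -34.48, 283.8, -2335.68, 19222.65]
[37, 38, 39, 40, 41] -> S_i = 37 + 1*i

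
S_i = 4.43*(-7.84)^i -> [4.43, -34.73, 272.29, -2134.77, 16736.63]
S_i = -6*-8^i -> [-6, 48, -384, 3072, -24576]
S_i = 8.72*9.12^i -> [8.72, 79.53, 725.28, 6614.56, 60324.79]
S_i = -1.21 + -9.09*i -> [-1.21, -10.3, -19.39, -28.48, -37.57]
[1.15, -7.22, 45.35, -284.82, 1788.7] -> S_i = 1.15*(-6.28)^i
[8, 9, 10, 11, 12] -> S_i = 8 + 1*i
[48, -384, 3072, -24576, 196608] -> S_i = 48*-8^i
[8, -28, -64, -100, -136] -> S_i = 8 + -36*i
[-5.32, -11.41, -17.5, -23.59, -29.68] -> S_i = -5.32 + -6.09*i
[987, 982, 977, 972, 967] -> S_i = 987 + -5*i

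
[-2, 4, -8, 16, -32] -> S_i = -2*-2^i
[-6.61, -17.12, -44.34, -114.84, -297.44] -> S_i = -6.61*2.59^i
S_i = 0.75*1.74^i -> [0.75, 1.3, 2.27, 3.95, 6.87]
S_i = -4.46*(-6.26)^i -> [-4.46, 27.92, -174.78, 1094.1, -6849.08]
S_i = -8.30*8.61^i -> [-8.3, -71.46, -615.3, -5297.7, -45613.22]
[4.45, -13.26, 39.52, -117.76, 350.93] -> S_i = 4.45*(-2.98)^i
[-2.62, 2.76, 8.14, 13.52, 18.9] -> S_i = -2.62 + 5.38*i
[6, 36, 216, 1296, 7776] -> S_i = 6*6^i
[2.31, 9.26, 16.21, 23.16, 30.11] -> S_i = 2.31 + 6.95*i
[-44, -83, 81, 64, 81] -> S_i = Random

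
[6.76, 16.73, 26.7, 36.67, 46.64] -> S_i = 6.76 + 9.97*i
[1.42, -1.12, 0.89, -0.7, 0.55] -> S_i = 1.42*(-0.79)^i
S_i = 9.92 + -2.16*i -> [9.92, 7.76, 5.6, 3.44, 1.28]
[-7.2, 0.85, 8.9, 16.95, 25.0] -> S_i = -7.20 + 8.05*i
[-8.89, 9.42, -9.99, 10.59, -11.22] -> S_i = -8.89*(-1.06)^i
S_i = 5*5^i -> [5, 25, 125, 625, 3125]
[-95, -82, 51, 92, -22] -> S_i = Random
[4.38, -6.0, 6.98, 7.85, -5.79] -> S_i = Random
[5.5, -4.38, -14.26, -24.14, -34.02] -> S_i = 5.50 + -9.88*i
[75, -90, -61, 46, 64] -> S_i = Random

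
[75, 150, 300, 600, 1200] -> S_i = 75*2^i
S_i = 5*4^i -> [5, 20, 80, 320, 1280]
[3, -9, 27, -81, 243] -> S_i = 3*-3^i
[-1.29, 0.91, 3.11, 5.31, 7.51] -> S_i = -1.29 + 2.20*i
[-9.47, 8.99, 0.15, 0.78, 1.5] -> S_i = Random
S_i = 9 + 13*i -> [9, 22, 35, 48, 61]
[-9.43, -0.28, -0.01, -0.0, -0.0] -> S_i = -9.43*0.03^i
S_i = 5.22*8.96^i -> [5.22, 46.77, 419.07, 3754.87, 33643.61]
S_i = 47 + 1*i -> [47, 48, 49, 50, 51]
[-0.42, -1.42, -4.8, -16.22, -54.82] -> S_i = -0.42*3.38^i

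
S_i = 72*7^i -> [72, 504, 3528, 24696, 172872]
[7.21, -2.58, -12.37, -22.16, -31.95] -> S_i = 7.21 + -9.79*i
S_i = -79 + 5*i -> [-79, -74, -69, -64, -59]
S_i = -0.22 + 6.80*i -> [-0.22, 6.58, 13.38, 20.18, 26.98]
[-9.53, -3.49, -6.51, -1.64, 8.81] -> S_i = Random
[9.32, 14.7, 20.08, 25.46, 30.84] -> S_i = 9.32 + 5.38*i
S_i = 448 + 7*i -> [448, 455, 462, 469, 476]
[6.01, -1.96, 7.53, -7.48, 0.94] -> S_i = Random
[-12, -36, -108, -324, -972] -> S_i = -12*3^i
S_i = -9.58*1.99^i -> [-9.58, -19.06, -37.94, -75.5, -150.24]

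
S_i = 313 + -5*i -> [313, 308, 303, 298, 293]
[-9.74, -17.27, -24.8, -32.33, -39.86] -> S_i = -9.74 + -7.53*i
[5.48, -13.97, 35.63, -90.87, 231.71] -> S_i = 5.48*(-2.55)^i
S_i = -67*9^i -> [-67, -603, -5427, -48843, -439587]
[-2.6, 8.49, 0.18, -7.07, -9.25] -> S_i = Random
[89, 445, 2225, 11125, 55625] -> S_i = 89*5^i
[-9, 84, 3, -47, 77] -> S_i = Random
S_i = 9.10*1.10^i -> [9.1, 10.01, 11.01, 12.11, 13.32]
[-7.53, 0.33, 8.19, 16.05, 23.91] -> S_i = -7.53 + 7.86*i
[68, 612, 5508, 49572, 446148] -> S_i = 68*9^i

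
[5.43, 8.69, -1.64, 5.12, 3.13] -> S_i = Random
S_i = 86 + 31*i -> [86, 117, 148, 179, 210]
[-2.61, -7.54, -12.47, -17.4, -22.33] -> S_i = -2.61 + -4.93*i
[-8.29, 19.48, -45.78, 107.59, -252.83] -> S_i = -8.29*(-2.35)^i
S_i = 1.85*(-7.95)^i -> [1.85, -14.71, 116.92, -929.55, 7389.93]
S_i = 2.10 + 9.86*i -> [2.1, 11.96, 21.82, 31.68, 41.54]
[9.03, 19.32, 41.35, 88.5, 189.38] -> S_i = 9.03*2.14^i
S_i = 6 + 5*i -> [6, 11, 16, 21, 26]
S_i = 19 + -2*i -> [19, 17, 15, 13, 11]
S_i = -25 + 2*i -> [-25, -23, -21, -19, -17]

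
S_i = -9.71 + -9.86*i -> [-9.71, -19.57, -29.43, -39.29, -49.15]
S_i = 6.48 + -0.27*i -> [6.48, 6.21, 5.94, 5.67, 5.4]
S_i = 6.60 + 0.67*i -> [6.6, 7.27, 7.94, 8.61, 9.28]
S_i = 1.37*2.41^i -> [1.37, 3.3, 7.96, 19.18, 46.22]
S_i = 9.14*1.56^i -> [9.14, 14.26, 22.24, 34.7, 54.13]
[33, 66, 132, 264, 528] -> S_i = 33*2^i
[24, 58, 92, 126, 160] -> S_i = 24 + 34*i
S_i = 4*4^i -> [4, 16, 64, 256, 1024]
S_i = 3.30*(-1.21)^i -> [3.3, -3.99, 4.83, -5.85, 7.07]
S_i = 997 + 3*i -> [997, 1000, 1003, 1006, 1009]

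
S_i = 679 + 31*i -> [679, 710, 741, 772, 803]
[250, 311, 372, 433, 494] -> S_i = 250 + 61*i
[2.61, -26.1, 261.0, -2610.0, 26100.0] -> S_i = 2.61*(-10.00)^i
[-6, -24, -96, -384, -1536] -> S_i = -6*4^i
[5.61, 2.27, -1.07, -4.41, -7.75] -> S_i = 5.61 + -3.34*i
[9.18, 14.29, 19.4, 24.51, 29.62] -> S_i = 9.18 + 5.11*i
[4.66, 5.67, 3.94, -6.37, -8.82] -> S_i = Random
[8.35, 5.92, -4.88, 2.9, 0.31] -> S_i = Random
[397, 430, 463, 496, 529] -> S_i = 397 + 33*i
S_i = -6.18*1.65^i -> [-6.18, -10.2, -16.83, -27.76, -45.81]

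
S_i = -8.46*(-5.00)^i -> [-8.46, 42.3, -211.5, 1057.5, -5287.5]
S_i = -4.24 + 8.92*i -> [-4.24, 4.68, 13.6, 22.52, 31.44]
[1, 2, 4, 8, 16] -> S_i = 1*2^i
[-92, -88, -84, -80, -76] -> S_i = -92 + 4*i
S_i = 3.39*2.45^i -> [3.39, 8.31, 20.35, 49.85, 122.14]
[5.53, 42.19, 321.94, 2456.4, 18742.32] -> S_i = 5.53*7.63^i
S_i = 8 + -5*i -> [8, 3, -2, -7, -12]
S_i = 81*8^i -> [81, 648, 5184, 41472, 331776]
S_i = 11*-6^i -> [11, -66, 396, -2376, 14256]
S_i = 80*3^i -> [80, 240, 720, 2160, 6480]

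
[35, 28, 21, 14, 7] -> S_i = 35 + -7*i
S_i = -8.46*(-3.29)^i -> [-8.46, 27.83, -91.57, 301.27, -991.18]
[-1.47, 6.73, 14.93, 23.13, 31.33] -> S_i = -1.47 + 8.20*i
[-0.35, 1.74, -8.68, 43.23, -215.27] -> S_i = -0.35*(-4.98)^i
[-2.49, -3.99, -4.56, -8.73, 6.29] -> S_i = Random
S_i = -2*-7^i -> [-2, 14, -98, 686, -4802]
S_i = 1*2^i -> [1, 2, 4, 8, 16]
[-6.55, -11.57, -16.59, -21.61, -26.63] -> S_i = -6.55 + -5.02*i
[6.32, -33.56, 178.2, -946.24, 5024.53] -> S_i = 6.32*(-5.31)^i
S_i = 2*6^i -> [2, 12, 72, 432, 2592]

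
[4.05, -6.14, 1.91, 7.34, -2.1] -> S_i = Random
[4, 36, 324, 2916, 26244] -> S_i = 4*9^i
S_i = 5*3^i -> [5, 15, 45, 135, 405]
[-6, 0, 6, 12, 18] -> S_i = -6 + 6*i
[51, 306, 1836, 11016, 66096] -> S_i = 51*6^i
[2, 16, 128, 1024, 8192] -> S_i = 2*8^i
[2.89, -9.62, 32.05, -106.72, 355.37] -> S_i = 2.89*(-3.33)^i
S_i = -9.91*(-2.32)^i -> [-9.91, 22.99, -53.34, 123.75, -287.09]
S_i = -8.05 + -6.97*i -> [-8.05, -15.02, -21.99, -28.96, -35.93]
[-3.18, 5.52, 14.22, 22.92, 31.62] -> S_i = -3.18 + 8.70*i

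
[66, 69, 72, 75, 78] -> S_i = 66 + 3*i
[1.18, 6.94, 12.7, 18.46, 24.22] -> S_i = 1.18 + 5.76*i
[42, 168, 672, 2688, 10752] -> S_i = 42*4^i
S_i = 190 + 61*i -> [190, 251, 312, 373, 434]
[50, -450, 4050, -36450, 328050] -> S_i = 50*-9^i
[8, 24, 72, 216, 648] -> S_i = 8*3^i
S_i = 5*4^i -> [5, 20, 80, 320, 1280]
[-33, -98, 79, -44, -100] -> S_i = Random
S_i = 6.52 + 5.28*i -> [6.52, 11.8, 17.08, 22.36, 27.64]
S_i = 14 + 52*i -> [14, 66, 118, 170, 222]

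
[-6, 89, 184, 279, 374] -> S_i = -6 + 95*i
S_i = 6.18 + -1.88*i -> [6.18, 4.3, 2.42, 0.54, -1.34]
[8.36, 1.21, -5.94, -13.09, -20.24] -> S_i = 8.36 + -7.15*i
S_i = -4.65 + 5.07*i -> [-4.65, 0.42, 5.49, 10.56, 15.63]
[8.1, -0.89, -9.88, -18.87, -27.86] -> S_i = 8.10 + -8.99*i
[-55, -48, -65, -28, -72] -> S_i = Random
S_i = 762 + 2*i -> [762, 764, 766, 768, 770]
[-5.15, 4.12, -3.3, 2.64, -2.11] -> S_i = -5.15*(-0.80)^i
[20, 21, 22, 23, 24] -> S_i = 20 + 1*i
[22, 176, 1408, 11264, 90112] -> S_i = 22*8^i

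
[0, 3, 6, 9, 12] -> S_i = 0 + 3*i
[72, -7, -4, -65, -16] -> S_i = Random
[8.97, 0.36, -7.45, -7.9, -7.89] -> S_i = Random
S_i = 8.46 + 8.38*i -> [8.46, 16.84, 25.22, 33.6, 41.98]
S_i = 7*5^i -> [7, 35, 175, 875, 4375]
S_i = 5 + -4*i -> [5, 1, -3, -7, -11]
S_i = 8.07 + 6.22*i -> [8.07, 14.29, 20.51, 26.73, 32.95]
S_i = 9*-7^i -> [9, -63, 441, -3087, 21609]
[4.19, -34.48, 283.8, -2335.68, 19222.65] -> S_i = 4.19*(-8.23)^i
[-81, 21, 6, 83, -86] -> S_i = Random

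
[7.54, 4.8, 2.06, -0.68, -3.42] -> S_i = 7.54 + -2.74*i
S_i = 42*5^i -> [42, 210, 1050, 5250, 26250]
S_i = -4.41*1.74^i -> [-4.41, -7.67, -13.35, -23.23, -40.42]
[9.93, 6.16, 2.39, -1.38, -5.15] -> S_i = 9.93 + -3.77*i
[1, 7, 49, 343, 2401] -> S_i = 1*7^i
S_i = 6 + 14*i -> [6, 20, 34, 48, 62]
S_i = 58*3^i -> [58, 174, 522, 1566, 4698]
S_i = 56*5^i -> [56, 280, 1400, 7000, 35000]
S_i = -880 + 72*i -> [-880, -808, -736, -664, -592]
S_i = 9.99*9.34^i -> [9.99, 93.31, 871.48, 8139.66, 76024.4]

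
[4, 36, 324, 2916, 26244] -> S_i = 4*9^i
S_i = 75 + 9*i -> [75, 84, 93, 102, 111]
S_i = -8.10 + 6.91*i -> [-8.1, -1.19, 5.72, 12.63, 19.54]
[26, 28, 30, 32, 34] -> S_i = 26 + 2*i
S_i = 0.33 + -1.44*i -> [0.33, -1.11, -2.55, -3.99, -5.43]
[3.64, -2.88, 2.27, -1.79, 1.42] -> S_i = 3.64*(-0.79)^i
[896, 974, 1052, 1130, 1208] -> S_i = 896 + 78*i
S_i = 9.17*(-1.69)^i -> [9.17, -15.5, 26.19, -44.26, 74.8]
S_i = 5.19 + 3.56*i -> [5.19, 8.75, 12.31, 15.87, 19.43]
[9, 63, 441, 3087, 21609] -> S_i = 9*7^i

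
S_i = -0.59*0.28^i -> [-0.59, -0.17, -0.05, -0.01, -0.0]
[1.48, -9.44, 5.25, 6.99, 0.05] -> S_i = Random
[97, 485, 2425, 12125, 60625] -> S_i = 97*5^i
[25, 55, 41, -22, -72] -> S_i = Random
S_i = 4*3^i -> [4, 12, 36, 108, 324]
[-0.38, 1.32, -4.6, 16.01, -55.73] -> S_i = -0.38*(-3.48)^i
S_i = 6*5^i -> [6, 30, 150, 750, 3750]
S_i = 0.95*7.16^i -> [0.95, 6.8, 48.7, 348.71, 2496.75]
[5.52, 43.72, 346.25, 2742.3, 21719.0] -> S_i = 5.52*7.92^i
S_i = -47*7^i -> [-47, -329, -2303, -16121, -112847]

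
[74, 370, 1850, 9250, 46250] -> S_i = 74*5^i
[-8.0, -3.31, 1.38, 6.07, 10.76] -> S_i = -8.00 + 4.69*i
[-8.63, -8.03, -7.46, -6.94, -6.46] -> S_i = -8.63*0.93^i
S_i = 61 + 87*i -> [61, 148, 235, 322, 409]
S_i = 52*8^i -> [52, 416, 3328, 26624, 212992]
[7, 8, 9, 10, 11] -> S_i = 7 + 1*i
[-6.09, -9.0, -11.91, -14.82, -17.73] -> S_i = -6.09 + -2.91*i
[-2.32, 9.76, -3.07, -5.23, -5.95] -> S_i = Random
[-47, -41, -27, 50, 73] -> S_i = Random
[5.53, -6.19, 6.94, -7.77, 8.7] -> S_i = 5.53*(-1.12)^i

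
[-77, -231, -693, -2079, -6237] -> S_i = -77*3^i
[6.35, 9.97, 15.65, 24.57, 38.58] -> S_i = 6.35*1.57^i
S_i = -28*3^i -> [-28, -84, -252, -756, -2268]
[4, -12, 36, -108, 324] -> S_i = 4*-3^i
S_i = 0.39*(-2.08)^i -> [0.39, -0.81, 1.69, -3.51, 7.3]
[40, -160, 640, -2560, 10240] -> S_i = 40*-4^i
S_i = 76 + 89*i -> [76, 165, 254, 343, 432]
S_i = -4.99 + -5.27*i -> [-4.99, -10.26, -15.53, -20.8, -26.07]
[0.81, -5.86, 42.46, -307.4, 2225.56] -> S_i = 0.81*(-7.24)^i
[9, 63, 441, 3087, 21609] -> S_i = 9*7^i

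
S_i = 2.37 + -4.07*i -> [2.37, -1.7, -5.77, -9.84, -13.91]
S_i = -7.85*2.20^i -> [-7.85, -17.27, -37.99, -83.59, -183.89]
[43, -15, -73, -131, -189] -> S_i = 43 + -58*i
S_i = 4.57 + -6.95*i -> [4.57, -2.38, -9.33, -16.28, -23.23]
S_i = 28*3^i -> [28, 84, 252, 756, 2268]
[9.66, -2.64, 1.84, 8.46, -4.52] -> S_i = Random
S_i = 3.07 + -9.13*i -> [3.07, -6.06, -15.19, -24.32, -33.45]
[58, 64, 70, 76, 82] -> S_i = 58 + 6*i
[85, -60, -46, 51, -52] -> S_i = Random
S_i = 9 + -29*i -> [9, -20, -49, -78, -107]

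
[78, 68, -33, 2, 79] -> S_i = Random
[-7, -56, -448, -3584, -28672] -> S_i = -7*8^i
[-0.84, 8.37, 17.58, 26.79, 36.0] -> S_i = -0.84 + 9.21*i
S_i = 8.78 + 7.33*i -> [8.78, 16.11, 23.44, 30.77, 38.1]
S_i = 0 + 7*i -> [0, 7, 14, 21, 28]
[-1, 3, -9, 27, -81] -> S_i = -1*-3^i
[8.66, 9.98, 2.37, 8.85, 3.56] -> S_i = Random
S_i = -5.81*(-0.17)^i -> [-5.81, 0.99, -0.17, 0.03, -0.0]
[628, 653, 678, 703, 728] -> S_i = 628 + 25*i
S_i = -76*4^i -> [-76, -304, -1216, -4864, -19456]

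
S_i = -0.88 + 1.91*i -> [-0.88, 1.03, 2.94, 4.85, 6.76]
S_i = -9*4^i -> [-9, -36, -144, -576, -2304]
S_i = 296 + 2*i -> [296, 298, 300, 302, 304]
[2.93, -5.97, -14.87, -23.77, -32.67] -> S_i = 2.93 + -8.90*i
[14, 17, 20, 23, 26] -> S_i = 14 + 3*i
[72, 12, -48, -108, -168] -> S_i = 72 + -60*i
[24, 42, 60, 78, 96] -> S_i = 24 + 18*i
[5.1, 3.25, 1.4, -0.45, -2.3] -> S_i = 5.10 + -1.85*i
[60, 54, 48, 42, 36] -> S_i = 60 + -6*i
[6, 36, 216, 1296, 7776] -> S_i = 6*6^i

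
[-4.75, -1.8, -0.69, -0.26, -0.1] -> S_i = -4.75*0.38^i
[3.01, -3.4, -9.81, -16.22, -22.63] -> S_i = 3.01 + -6.41*i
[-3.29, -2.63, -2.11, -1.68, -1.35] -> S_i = -3.29*0.80^i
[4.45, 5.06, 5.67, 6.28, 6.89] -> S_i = 4.45 + 0.61*i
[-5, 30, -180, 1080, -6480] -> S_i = -5*-6^i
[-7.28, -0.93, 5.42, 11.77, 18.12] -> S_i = -7.28 + 6.35*i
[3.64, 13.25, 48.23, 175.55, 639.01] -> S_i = 3.64*3.64^i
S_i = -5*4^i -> [-5, -20, -80, -320, -1280]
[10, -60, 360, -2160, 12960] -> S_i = 10*-6^i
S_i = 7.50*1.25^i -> [7.5, 9.38, 11.72, 14.65, 18.31]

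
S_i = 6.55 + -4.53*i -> [6.55, 2.02, -2.51, -7.04, -11.57]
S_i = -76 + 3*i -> [-76, -73, -70, -67, -64]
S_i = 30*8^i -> [30, 240, 1920, 15360, 122880]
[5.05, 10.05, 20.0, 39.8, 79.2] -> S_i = 5.05*1.99^i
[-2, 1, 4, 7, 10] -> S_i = -2 + 3*i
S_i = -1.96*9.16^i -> [-1.96, -17.95, -164.45, -1506.41, -13798.69]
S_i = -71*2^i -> [-71, -142, -284, -568, -1136]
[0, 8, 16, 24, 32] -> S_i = 0 + 8*i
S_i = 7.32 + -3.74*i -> [7.32, 3.58, -0.16, -3.9, -7.64]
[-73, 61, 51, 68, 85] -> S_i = Random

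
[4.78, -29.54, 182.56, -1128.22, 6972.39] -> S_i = 4.78*(-6.18)^i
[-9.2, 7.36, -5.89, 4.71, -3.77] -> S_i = -9.20*(-0.80)^i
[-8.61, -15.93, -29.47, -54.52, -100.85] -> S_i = -8.61*1.85^i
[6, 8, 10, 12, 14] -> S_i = 6 + 2*i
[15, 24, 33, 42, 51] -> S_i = 15 + 9*i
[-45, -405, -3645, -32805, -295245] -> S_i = -45*9^i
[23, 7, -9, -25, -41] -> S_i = 23 + -16*i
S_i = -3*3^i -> [-3, -9, -27, -81, -243]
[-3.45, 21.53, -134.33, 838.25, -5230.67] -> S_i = -3.45*(-6.24)^i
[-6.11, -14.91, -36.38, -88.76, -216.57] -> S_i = -6.11*2.44^i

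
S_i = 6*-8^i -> [6, -48, 384, -3072, 24576]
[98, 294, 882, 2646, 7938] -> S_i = 98*3^i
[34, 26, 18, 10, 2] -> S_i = 34 + -8*i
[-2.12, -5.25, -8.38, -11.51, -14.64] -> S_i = -2.12 + -3.13*i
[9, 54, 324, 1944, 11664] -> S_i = 9*6^i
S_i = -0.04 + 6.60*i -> [-0.04, 6.56, 13.16, 19.76, 26.36]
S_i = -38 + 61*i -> [-38, 23, 84, 145, 206]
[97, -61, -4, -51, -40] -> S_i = Random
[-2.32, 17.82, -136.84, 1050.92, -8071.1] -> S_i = -2.32*(-7.68)^i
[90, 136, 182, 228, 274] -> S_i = 90 + 46*i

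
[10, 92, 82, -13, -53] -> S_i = Random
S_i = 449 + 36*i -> [449, 485, 521, 557, 593]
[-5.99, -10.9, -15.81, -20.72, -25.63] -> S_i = -5.99 + -4.91*i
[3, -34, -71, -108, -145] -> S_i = 3 + -37*i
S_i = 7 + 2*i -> [7, 9, 11, 13, 15]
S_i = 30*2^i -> [30, 60, 120, 240, 480]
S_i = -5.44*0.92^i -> [-5.44, -5.0, -4.6, -4.24, -3.9]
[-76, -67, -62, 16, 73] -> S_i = Random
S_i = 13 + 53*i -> [13, 66, 119, 172, 225]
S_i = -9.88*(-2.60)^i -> [-9.88, 25.69, -66.79, 173.65, -451.49]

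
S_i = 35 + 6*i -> [35, 41, 47, 53, 59]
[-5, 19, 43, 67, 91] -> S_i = -5 + 24*i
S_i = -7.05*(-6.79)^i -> [-7.05, 47.87, -325.03, 2206.98, -14985.4]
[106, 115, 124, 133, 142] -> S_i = 106 + 9*i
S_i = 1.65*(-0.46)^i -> [1.65, -0.76, 0.35, -0.16, 0.07]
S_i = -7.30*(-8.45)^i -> [-7.3, 61.68, -521.24, 4404.46, -37217.71]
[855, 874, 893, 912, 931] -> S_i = 855 + 19*i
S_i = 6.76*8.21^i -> [6.76, 55.5, 455.65, 3740.9, 30712.79]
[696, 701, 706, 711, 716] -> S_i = 696 + 5*i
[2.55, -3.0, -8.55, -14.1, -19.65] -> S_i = 2.55 + -5.55*i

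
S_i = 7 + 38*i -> [7, 45, 83, 121, 159]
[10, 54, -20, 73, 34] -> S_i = Random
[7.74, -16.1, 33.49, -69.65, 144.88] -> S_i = 7.74*(-2.08)^i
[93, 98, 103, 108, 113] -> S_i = 93 + 5*i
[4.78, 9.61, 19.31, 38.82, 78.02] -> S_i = 4.78*2.01^i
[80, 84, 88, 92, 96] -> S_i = 80 + 4*i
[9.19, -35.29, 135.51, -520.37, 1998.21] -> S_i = 9.19*(-3.84)^i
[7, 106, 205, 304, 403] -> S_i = 7 + 99*i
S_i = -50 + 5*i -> [-50, -45, -40, -35, -30]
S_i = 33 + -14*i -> [33, 19, 5, -9, -23]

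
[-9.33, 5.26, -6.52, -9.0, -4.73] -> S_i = Random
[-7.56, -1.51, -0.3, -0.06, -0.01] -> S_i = -7.56*0.20^i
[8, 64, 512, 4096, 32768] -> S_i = 8*8^i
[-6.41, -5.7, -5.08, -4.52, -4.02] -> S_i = -6.41*0.89^i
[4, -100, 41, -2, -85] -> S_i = Random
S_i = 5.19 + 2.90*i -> [5.19, 8.09, 10.99, 13.89, 16.79]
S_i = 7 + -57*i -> [7, -50, -107, -164, -221]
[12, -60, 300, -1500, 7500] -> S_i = 12*-5^i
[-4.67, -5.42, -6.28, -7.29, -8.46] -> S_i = -4.67*1.16^i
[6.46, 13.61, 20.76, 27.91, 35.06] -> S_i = 6.46 + 7.15*i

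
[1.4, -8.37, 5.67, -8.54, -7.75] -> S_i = Random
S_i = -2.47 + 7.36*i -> [-2.47, 4.89, 12.25, 19.61, 26.97]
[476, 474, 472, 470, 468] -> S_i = 476 + -2*i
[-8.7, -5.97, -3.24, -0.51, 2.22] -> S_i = -8.70 + 2.73*i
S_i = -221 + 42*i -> [-221, -179, -137, -95, -53]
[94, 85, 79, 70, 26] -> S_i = Random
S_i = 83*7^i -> [83, 581, 4067, 28469, 199283]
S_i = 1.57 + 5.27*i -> [1.57, 6.84, 12.11, 17.38, 22.65]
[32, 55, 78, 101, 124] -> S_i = 32 + 23*i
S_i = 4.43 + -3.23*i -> [4.43, 1.2, -2.03, -5.26, -8.49]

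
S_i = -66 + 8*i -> [-66, -58, -50, -42, -34]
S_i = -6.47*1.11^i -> [-6.47, -7.18, -7.97, -8.85, -9.82]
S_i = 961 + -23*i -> [961, 938, 915, 892, 869]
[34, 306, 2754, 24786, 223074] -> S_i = 34*9^i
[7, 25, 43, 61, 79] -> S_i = 7 + 18*i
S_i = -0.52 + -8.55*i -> [-0.52, -9.07, -17.62, -26.17, -34.72]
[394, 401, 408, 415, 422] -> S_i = 394 + 7*i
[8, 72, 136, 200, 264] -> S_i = 8 + 64*i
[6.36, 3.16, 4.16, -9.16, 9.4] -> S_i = Random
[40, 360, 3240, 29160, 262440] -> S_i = 40*9^i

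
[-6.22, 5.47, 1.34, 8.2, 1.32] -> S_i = Random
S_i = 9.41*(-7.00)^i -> [9.41, -65.87, 461.09, -3227.63, 22593.41]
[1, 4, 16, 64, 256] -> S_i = 1*4^i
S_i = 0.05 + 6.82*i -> [0.05, 6.87, 13.69, 20.51, 27.33]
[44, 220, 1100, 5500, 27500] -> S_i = 44*5^i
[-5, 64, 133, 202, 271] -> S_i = -5 + 69*i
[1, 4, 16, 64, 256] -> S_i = 1*4^i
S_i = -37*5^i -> [-37, -185, -925, -4625, -23125]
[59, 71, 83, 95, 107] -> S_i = 59 + 12*i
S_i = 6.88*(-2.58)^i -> [6.88, -17.75, 45.8, -118.15, 304.84]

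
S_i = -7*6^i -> [-7, -42, -252, -1512, -9072]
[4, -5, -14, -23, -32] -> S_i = 4 + -9*i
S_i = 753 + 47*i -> [753, 800, 847, 894, 941]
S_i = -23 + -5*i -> [-23, -28, -33, -38, -43]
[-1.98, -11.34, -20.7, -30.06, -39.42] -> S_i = -1.98 + -9.36*i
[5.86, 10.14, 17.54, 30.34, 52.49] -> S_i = 5.86*1.73^i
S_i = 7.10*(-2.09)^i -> [7.1, -14.84, 31.01, -64.82, 135.47]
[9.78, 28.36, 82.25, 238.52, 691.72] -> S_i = 9.78*2.90^i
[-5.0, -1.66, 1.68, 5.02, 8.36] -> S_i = -5.00 + 3.34*i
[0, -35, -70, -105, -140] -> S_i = 0 + -35*i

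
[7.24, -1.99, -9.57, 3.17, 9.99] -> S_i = Random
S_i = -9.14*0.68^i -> [-9.14, -6.22, -4.23, -2.87, -1.95]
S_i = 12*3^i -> [12, 36, 108, 324, 972]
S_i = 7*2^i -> [7, 14, 28, 56, 112]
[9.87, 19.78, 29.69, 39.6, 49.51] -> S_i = 9.87 + 9.91*i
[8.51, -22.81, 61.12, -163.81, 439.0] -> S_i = 8.51*(-2.68)^i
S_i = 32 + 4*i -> [32, 36, 40, 44, 48]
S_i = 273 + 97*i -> [273, 370, 467, 564, 661]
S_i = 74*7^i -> [74, 518, 3626, 25382, 177674]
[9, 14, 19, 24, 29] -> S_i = 9 + 5*i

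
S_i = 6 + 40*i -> [6, 46, 86, 126, 166]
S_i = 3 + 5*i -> [3, 8, 13, 18, 23]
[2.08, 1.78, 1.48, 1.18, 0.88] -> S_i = 2.08 + -0.30*i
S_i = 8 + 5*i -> [8, 13, 18, 23, 28]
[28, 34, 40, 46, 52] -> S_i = 28 + 6*i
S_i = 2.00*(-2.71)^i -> [2.0, -5.42, 14.69, -39.81, 107.87]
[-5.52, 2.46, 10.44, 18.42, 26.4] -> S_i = -5.52 + 7.98*i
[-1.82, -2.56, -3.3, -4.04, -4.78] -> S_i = -1.82 + -0.74*i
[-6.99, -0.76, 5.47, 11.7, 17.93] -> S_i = -6.99 + 6.23*i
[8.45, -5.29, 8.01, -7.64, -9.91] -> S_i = Random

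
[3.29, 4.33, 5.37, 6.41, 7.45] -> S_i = 3.29 + 1.04*i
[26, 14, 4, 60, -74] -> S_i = Random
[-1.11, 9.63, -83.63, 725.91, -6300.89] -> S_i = -1.11*(-8.68)^i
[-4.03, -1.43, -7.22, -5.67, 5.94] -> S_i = Random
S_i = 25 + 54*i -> [25, 79, 133, 187, 241]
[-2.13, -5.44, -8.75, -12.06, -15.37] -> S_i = -2.13 + -3.31*i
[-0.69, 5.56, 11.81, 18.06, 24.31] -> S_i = -0.69 + 6.25*i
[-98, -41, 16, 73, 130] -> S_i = -98 + 57*i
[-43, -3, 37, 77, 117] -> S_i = -43 + 40*i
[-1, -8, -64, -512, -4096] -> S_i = -1*8^i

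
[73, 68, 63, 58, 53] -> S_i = 73 + -5*i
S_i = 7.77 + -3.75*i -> [7.77, 4.02, 0.27, -3.48, -7.23]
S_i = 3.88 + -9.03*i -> [3.88, -5.15, -14.18, -23.21, -32.24]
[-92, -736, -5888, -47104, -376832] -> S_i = -92*8^i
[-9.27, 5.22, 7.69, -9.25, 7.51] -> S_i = Random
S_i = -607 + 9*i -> [-607, -598, -589, -580, -571]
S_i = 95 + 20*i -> [95, 115, 135, 155, 175]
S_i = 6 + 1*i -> [6, 7, 8, 9, 10]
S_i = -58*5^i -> [-58, -290, -1450, -7250, -36250]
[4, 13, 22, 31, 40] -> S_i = 4 + 9*i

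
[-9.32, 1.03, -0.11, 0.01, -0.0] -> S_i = -9.32*(-0.11)^i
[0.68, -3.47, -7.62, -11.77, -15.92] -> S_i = 0.68 + -4.15*i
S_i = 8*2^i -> [8, 16, 32, 64, 128]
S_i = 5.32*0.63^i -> [5.32, 3.35, 2.11, 1.33, 0.84]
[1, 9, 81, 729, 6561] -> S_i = 1*9^i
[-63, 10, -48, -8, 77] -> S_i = Random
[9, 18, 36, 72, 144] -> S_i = 9*2^i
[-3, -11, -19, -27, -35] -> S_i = -3 + -8*i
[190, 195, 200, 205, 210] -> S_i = 190 + 5*i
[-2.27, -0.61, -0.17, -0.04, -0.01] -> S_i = -2.27*0.27^i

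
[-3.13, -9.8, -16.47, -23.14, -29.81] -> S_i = -3.13 + -6.67*i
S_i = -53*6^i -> [-53, -318, -1908, -11448, -68688]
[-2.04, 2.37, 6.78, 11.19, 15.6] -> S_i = -2.04 + 4.41*i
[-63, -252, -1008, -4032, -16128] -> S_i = -63*4^i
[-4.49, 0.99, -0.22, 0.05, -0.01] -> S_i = -4.49*(-0.22)^i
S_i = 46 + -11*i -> [46, 35, 24, 13, 2]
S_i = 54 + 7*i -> [54, 61, 68, 75, 82]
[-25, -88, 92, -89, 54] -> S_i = Random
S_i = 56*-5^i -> [56, -280, 1400, -7000, 35000]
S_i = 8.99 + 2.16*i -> [8.99, 11.15, 13.31, 15.47, 17.63]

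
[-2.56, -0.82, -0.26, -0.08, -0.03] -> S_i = -2.56*0.32^i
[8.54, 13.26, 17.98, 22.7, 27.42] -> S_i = 8.54 + 4.72*i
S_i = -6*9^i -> [-6, -54, -486, -4374, -39366]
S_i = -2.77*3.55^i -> [-2.77, -9.83, -34.91, -123.93, -439.94]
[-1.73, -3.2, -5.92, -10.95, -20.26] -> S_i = -1.73*1.85^i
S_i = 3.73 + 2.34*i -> [3.73, 6.07, 8.41, 10.75, 13.09]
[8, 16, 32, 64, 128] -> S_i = 8*2^i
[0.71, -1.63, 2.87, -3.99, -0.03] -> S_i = Random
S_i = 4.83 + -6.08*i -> [4.83, -1.25, -7.33, -13.41, -19.49]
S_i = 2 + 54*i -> [2, 56, 110, 164, 218]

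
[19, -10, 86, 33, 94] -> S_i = Random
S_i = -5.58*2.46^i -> [-5.58, -13.73, -33.77, -83.07, -204.35]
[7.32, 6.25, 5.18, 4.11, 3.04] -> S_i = 7.32 + -1.07*i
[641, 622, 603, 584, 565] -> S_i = 641 + -19*i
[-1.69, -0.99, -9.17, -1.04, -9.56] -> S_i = Random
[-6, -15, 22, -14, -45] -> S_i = Random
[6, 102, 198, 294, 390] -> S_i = 6 + 96*i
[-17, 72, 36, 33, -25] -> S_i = Random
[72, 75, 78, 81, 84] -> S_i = 72 + 3*i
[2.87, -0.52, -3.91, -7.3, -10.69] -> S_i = 2.87 + -3.39*i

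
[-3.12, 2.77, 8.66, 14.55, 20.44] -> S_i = -3.12 + 5.89*i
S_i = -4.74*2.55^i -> [-4.74, -12.09, -30.82, -78.6, -200.42]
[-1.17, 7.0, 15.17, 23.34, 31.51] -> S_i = -1.17 + 8.17*i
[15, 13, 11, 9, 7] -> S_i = 15 + -2*i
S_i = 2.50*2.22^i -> [2.5, 5.55, 12.32, 27.35, 60.72]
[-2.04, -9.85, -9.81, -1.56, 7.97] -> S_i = Random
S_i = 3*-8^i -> [3, -24, 192, -1536, 12288]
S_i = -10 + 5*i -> [-10, -5, 0, 5, 10]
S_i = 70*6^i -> [70, 420, 2520, 15120, 90720]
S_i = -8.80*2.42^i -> [-8.8, -21.3, -51.54, -124.72, -301.82]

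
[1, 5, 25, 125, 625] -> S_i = 1*5^i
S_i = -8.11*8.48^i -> [-8.11, -68.77, -583.19, -4945.48, -41937.67]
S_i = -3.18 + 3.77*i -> [-3.18, 0.59, 4.36, 8.13, 11.9]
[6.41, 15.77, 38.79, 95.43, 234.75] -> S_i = 6.41*2.46^i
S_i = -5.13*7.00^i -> [-5.13, -35.91, -251.37, -1759.59, -12317.13]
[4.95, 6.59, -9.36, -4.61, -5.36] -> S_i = Random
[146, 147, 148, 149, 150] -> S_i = 146 + 1*i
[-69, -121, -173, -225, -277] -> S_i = -69 + -52*i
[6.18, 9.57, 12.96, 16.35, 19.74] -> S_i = 6.18 + 3.39*i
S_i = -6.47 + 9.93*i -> [-6.47, 3.46, 13.39, 23.32, 33.25]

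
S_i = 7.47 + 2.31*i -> [7.47, 9.78, 12.09, 14.4, 16.71]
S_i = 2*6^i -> [2, 12, 72, 432, 2592]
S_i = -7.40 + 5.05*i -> [-7.4, -2.35, 2.7, 7.75, 12.8]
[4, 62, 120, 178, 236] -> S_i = 4 + 58*i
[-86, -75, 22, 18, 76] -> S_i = Random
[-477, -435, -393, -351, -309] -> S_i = -477 + 42*i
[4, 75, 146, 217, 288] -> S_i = 4 + 71*i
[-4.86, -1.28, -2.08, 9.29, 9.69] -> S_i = Random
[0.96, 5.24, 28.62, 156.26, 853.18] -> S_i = 0.96*5.46^i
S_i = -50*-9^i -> [-50, 450, -4050, 36450, -328050]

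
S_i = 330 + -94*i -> [330, 236, 142, 48, -46]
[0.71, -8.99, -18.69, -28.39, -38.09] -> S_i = 0.71 + -9.70*i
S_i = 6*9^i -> [6, 54, 486, 4374, 39366]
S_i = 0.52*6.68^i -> [0.52, 3.47, 23.2, 155.0, 1035.4]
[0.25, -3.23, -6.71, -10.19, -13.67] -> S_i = 0.25 + -3.48*i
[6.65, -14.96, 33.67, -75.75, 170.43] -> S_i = 6.65*(-2.25)^i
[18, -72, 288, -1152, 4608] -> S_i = 18*-4^i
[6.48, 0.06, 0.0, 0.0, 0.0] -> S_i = 6.48*0.01^i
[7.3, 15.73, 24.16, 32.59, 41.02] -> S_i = 7.30 + 8.43*i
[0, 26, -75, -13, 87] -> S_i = Random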